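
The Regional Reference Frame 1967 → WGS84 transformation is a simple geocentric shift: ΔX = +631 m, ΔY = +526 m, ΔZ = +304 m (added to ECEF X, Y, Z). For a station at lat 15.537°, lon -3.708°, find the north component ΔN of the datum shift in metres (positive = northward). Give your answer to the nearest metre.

ΔN = 133 m

At φ = 15.537°, λ = -3.708°: sin φ = 0.267861, cos φ = 0.963458, sin λ = -0.064672, cos λ = 0.997907.
ΔN = −sin φ cos λ·ΔX − sin φ sin λ·ΔY + cos φ·ΔZ = −(0.267861)(0.997907)(631) − (0.267861)(-0.064672)(526) + (0.963458)(304) = 133.34 m.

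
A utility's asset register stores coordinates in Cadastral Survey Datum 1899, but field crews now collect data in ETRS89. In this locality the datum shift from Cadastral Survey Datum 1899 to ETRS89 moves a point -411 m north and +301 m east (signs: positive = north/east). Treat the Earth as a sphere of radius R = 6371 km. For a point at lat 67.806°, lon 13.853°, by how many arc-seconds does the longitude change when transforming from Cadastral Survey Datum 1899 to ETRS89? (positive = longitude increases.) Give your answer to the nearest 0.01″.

At latitude 67.806°, cos φ = 0.377744.
One radian of longitude at latitude φ spans R cos φ, so Δλ = ΔE / (R cos φ) = 301.0 / (6371000 × 0.377744) = 1.2507e-04 rad = 25.798″.

Δλ = 25.80″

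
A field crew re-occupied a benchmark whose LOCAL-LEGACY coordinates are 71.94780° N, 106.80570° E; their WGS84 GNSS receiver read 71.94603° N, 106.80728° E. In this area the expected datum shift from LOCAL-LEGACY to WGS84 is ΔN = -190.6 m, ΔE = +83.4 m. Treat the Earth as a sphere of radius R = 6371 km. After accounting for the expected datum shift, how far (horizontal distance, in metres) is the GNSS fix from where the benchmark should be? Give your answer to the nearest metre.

Observed coordinate differences: Δφ = -0.00177°, Δλ = +0.00158°.
Converting to metres (1° lat = 111195 m, cos φ = 0.309883): observed ΔN = -196.8 m, observed ΔE = 54.4 m.
Subtracting the expected shift leaves a residual of -196.8 − (-190.6) = -6.2 m north and 54.4 − (83.4) = -29.0 m east.
Residual distance = √((-6.2)² + (-29.0)²) = 29.6 m.

30 m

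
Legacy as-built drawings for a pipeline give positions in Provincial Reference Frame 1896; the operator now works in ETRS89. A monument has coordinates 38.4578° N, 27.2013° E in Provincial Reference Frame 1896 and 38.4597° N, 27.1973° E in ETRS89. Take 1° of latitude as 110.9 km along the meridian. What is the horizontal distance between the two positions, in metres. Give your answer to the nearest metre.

406 m

Δφ = 38.4597° − 38.4578° = +0.0019°; Δλ = 27.1973° − 27.2013° = -0.0040°.
ΔN = Δφ × 110900 = 210.7 m; ΔE = Δλ × 110900 × cos(38.4578°) = -0.0040 × 110900 × 0.783066 = -347.4 m.
Distance = √(ΔE² + ΔN²) = √((-347.4)² + 210.7²) = 406.3 m.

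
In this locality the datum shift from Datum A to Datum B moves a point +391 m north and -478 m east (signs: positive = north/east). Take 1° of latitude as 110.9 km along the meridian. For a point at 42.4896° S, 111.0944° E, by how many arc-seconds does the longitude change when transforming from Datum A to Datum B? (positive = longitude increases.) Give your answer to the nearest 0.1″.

Δλ = -21.0″

At latitude -42.4896°, cos φ = 0.737400.
1° of longitude at this latitude = 110.9 × cos φ = 81.78 km, so Δλ = -478.0 / 81777.7 = -0.0058451° = -21.042″.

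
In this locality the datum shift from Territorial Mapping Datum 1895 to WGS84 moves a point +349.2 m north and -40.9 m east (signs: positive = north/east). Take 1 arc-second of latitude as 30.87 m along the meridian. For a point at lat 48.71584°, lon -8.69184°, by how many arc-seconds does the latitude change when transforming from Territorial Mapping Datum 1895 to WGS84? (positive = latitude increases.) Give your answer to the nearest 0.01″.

1″ of latitude = 30.87 m, so Δφ = 349.2 / 30.87 = 11.312″.

Δφ = 11.31″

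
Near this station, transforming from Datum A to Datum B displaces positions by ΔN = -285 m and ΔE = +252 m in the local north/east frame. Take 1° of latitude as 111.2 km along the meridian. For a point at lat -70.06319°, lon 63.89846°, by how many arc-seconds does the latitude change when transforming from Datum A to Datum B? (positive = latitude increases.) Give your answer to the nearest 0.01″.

Δφ = -9.23″

1° of latitude = 111.2 km, so Δφ = -285.0 / 111200 = -0.0025629° = -9.227″.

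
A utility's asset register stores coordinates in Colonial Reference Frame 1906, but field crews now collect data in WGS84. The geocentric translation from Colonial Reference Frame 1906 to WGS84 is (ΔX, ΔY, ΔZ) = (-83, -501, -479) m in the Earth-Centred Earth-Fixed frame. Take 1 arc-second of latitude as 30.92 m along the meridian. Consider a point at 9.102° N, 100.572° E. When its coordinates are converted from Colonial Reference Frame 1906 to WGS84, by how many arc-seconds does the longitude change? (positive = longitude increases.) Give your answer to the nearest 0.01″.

Δλ = 5.68″

sin φ = 0.158193, cos φ = 0.987408, sin λ = 0.983025, cos λ = -0.183471.
East component: ΔE = −sin λ·ΔX + cos λ·ΔY = −(0.983025)(-83) + (-0.183471)(-501) = 173.51 m.
1° of latitude spans 3600 × 30.92 = 111312 m; at latitude φ, 1° of longitude spans that × cos φ = 109910.4 m, so Δλ = 173.51 / 109910.4 × 3600 = 5.683″.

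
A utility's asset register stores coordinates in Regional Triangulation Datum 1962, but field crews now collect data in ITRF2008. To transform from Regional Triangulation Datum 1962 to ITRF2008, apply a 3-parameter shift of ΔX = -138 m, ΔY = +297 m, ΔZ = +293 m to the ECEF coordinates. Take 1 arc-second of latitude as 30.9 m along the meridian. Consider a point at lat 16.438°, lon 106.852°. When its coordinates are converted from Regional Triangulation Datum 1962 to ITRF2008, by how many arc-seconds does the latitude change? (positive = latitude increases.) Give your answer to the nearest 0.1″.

sin φ = 0.282978, cos φ = 0.959127, sin λ = 0.957057, cos λ = -0.289901.
North component: ΔN = −sin φ cos λ·ΔX − sin φ sin λ·ΔY + cos φ·ΔZ = −(0.282978)(-0.289901)(-138) − (0.282978)(0.957057)(297) + (0.959127)(293) = 189.27 m.
1° of latitude spans 3600 × 30.90 = 111240 m, so Δφ = 189.27 / 111240 × 3600 = 6.125″.

Δφ = 6.1″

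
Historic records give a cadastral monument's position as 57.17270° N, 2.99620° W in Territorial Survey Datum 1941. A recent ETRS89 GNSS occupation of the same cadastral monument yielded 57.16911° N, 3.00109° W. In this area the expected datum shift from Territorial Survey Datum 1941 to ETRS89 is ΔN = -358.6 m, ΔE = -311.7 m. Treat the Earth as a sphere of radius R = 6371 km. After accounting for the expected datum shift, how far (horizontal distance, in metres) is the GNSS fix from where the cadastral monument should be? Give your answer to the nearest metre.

44 m

Observed coordinate differences: Δφ = -0.00359°, Δλ = -0.00489°.
Converting to metres (1° lat = 111195 m, cos φ = 0.542109): observed ΔN = -399.2 m, observed ΔE = -294.8 m.
Subtracting the expected shift leaves a residual of -399.2 − (-358.6) = -40.6 m north and -294.8 − (-311.7) = 16.9 m east.
Residual distance = √((-40.6)² + 16.9²) = 44.0 m.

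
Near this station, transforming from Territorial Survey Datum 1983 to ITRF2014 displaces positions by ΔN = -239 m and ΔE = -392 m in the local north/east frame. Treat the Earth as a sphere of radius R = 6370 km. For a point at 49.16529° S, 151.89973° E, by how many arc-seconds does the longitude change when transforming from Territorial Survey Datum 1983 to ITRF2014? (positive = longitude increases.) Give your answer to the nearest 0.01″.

Δλ = -19.41″

At latitude -49.16529°, cos φ = 0.653879.
One radian of longitude at latitude φ spans R cos φ, so Δλ = ΔE / (R cos φ) = -392.0 / (6370000 × 0.653879) = -9.4113e-05 rad = -19.412″.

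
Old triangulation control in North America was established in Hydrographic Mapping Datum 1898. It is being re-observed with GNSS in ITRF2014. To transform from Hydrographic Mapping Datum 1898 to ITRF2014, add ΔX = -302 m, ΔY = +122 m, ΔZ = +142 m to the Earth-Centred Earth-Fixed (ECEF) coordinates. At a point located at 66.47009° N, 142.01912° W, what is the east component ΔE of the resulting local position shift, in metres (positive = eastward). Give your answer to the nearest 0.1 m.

ΔE = -282.0 m

At φ = 66.47009°, λ = -142.01912°: sin φ = 0.916852, cos φ = 0.399228, sin λ = -0.615398, cos λ = -0.788216.
ΔE = −sin λ·ΔX + cos λ·ΔY = −(-0.615398)·(-302) + (-0.788216)·(122) = -282.01 m.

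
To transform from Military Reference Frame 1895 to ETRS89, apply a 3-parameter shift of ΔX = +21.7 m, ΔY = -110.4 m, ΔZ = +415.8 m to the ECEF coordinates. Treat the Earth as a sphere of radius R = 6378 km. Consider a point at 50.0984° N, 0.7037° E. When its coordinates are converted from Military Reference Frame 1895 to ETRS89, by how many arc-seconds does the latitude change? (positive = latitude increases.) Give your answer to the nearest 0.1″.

Δφ = 8.1″

sin φ = 0.767147, cos φ = 0.641471, sin λ = 0.012282, cos λ = 0.999925.
North component: ΔN = −sin φ cos λ·ΔX − sin φ sin λ·ΔY + cos φ·ΔZ = −(0.767147)(0.999925)(21.7) − (0.767147)(0.012282)(-110.4) + (0.641471)(415.8) = 251.12 m.
1° of latitude spans πR/180 = 111317 m, so Δφ = 251.12 / 111317 × 3600 = 8.121″.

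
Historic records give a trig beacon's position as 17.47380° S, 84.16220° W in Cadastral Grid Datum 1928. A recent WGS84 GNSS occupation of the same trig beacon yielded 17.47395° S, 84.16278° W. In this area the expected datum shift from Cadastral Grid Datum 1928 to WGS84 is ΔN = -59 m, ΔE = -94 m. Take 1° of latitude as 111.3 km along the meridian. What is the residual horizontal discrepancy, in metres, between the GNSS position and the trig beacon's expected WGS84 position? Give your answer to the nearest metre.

Observed coordinate differences: Δφ = -0.00015°, Δλ = -0.00058°.
Converting to metres (1° lat = 111300 m, cos φ = 0.953854): observed ΔN = -16.7 m, observed ΔE = -61.6 m.
Subtracting the expected shift leaves a residual of -16.7 − (-59) = 42.3 m north and -61.6 − (-94) = 32.4 m east.
Residual distance = √(42.3² + 32.4²) = 53.3 m.

53 m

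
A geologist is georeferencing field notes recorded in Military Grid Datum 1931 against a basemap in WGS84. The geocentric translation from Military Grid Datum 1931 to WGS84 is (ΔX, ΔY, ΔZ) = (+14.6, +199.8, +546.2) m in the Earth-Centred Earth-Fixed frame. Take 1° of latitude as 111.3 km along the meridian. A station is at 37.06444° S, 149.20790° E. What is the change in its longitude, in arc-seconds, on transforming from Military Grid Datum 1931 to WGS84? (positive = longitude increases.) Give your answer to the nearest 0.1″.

Δλ = -7.3″

sin φ = -0.602713, cos φ = 0.797958, sin λ = 0.511924, cos λ = -0.859030.
East component: ΔE = −sin λ·ΔX + cos λ·ΔY = −(0.511924)(14.6) + (-0.859030)(199.8) = -179.11 m.
1° of latitude spans 111300 m; at latitude φ, 1° of longitude spans that × cos φ = 88812.7 m, so Δλ = -179.11 / 88812.7 × 3600 = -7.260″.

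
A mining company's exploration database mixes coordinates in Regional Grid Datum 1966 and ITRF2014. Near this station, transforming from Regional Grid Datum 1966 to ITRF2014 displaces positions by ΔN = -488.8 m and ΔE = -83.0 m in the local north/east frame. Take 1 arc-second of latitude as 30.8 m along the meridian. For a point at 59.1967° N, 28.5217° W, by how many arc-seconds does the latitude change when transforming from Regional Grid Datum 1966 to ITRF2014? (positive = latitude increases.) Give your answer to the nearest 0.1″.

Δφ = -15.9″

1″ of latitude = 30.80 m, so Δφ = -488.8 / 30.80 = -15.870″.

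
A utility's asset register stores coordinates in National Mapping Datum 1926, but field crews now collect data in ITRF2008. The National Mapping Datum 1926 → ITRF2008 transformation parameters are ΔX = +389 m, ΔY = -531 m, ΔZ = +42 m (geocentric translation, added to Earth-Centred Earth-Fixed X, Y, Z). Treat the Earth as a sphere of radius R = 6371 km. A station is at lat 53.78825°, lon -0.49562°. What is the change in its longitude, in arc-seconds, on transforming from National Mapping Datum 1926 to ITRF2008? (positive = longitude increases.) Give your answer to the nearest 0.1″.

Δλ = -28.9″

sin φ = 0.806839, cos φ = 0.590771, sin λ = -0.008650, cos λ = 0.999963.
East component: ΔE = −sin λ·ΔX + cos λ·ΔY = −(-0.008650)(389) + (0.999963)(-531) = -527.62 m.
1° of latitude spans πR/180 = 111195 m; at latitude φ, 1° of longitude spans that × cos φ = 65690.8 m, so Δλ = -527.62 / 65690.8 × 3600 = -28.914″.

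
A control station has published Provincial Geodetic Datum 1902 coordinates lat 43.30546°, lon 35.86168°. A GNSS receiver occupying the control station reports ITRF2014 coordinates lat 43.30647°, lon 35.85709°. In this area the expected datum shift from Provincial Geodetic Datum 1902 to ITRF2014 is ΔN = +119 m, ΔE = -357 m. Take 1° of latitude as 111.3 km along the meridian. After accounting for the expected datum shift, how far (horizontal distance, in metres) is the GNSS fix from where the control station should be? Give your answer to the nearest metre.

Observed coordinate differences: Δφ = +0.00101°, Δλ = -0.00459°.
Converting to metres (1° lat = 111300 m, cos φ = 0.727707): observed ΔN = 112.4 m, observed ΔE = -371.8 m.
Subtracting the expected shift leaves a residual of 112.4 − (119) = -6.6 m north and -371.8 − (-357) = -14.8 m east.
Residual distance = √((-6.6)² + (-14.8)²) = 16.2 m.

16 m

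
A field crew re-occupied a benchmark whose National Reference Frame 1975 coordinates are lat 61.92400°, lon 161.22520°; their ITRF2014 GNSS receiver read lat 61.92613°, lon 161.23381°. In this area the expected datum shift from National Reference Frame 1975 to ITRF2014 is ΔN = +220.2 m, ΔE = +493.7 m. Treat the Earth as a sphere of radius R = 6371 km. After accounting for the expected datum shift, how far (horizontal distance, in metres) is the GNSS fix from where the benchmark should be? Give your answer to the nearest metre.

Observed coordinate differences: Δφ = +0.00213°, Δλ = +0.00861°.
Converting to metres (1° lat = 111195 m, cos φ = 0.470642): observed ΔN = 236.8 m, observed ΔE = 450.6 m.
Subtracting the expected shift leaves a residual of 236.8 − (220.2) = 16.6 m north and 450.6 − (493.7) = -43.1 m east.
Residual distance = √(16.6² + (-43.1)²) = 46.2 m.

46 m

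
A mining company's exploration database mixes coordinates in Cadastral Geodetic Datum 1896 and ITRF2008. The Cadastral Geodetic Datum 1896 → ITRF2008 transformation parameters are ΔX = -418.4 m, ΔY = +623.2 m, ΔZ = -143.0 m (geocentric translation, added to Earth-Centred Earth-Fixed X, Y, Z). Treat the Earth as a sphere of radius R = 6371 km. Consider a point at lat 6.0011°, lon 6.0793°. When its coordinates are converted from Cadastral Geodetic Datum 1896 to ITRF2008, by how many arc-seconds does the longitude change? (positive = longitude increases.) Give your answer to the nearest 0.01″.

Δλ = 21.62″

sin φ = 0.104548, cos φ = 0.994520, sin λ = 0.105905, cos λ = 0.994376.
East component: ΔE = −sin λ·ΔX + cos λ·ΔY = −(0.105905)(-418.4) + (0.994376)(623.2) = 664.01 m.
1° of latitude spans πR/180 = 111195 m; at latitude φ, 1° of longitude spans that × cos φ = 110585.6 m, so Δλ = 664.01 / 110585.6 × 3600 = 21.616″.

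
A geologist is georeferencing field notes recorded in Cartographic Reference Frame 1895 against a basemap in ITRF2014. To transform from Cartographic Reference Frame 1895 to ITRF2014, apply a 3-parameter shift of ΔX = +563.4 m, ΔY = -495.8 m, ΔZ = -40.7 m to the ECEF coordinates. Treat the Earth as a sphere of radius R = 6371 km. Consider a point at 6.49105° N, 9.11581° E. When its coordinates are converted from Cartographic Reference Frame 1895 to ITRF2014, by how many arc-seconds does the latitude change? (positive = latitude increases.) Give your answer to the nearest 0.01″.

sin φ = 0.113048, cos φ = 0.993590, sin λ = 0.158431, cos λ = 0.987370.
North component: ΔN = −sin φ cos λ·ΔX − sin φ sin λ·ΔY + cos φ·ΔZ = −(0.113048)(0.987370)(563.4) − (0.113048)(0.158431)(-495.8) + (0.993590)(-40.7) = -94.45 m.
1° of latitude spans πR/180 = 111195 m, so Δφ = -94.45 / 111195 × 3600 = -3.058″.

Δφ = -3.06″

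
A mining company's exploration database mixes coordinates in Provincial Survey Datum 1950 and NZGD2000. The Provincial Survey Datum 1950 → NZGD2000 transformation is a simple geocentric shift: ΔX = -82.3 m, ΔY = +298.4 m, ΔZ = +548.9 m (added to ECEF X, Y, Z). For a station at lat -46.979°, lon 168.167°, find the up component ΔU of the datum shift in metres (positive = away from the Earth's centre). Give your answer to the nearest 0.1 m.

ΔU = -304.6 m

At φ = -46.979°, λ = 168.167°: sin φ = -0.731104, cos φ = 0.682266, sin λ = 0.205060, cos λ = -0.978749.
ΔU = cos φ cos λ·ΔX + cos φ sin λ·ΔY + sin φ·ΔZ = (0.682266)(-0.978749)(-82.3) + (0.682266)(0.205060)(298.4) + (-0.731104)(548.9) = -304.60 m.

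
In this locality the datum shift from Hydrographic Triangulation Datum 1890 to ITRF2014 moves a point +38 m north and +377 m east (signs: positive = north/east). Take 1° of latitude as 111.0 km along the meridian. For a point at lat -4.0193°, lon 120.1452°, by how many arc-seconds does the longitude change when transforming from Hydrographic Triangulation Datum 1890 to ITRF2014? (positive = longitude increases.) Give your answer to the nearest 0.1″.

Δλ = 12.3″

At latitude -4.0193°, cos φ = 0.997540.
1° of longitude at this latitude = 111.0 × cos φ = 110.73 km, so Δλ = 377.0 / 110727.0 = 0.0034048° = 12.257″.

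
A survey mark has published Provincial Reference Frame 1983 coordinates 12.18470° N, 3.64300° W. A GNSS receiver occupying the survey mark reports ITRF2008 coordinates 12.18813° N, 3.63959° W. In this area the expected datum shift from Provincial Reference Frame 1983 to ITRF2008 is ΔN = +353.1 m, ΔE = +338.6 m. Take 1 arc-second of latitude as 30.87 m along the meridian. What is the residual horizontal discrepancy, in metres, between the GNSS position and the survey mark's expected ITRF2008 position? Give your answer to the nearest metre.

42 m

Observed coordinate differences: Δφ = +0.00343°, Δλ = +0.00341°.
Converting to metres (1° lat = 111132 m, cos φ = 0.977472): observed ΔN = 381.2 m, observed ΔE = 370.4 m.
Subtracting the expected shift leaves a residual of 381.2 − (353.1) = 28.1 m north and 370.4 − (338.6) = 31.8 m east.
Residual distance = √(28.1² + 31.8²) = 42.4 m.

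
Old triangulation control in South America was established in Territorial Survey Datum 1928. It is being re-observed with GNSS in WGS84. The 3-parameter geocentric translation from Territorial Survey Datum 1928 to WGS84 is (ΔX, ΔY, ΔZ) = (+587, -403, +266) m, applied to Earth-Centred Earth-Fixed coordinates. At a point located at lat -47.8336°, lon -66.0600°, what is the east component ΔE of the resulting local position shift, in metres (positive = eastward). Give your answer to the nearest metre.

ΔE = 373 m

At φ = -47.8336°, λ = -66.0600°: sin φ = -0.741198, cos φ = 0.671286, sin λ = -0.913971, cos λ = 0.405780.
ΔE = −sin λ·ΔX + cos λ·ΔY = −(-0.913971)·(587) + (0.405780)·(-403) = 372.97 m.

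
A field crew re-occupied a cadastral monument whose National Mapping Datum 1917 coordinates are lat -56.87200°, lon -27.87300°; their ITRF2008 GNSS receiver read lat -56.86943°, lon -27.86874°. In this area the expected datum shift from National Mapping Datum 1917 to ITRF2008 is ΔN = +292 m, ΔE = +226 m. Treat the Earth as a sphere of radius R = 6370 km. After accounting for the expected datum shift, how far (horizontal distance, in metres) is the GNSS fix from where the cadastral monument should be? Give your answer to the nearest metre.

33 m

Observed coordinate differences: Δφ = +0.00257°, Δλ = +0.00426°.
Converting to metres (1° lat = 111177 m, cos φ = 0.546511): observed ΔN = 285.7 m, observed ΔE = 258.8 m.
Subtracting the expected shift leaves a residual of 285.7 − (292) = -6.3 m north and 258.8 − (226) = 32.8 m east.
Residual distance = √((-6.3)² + 32.8²) = 33.4 m.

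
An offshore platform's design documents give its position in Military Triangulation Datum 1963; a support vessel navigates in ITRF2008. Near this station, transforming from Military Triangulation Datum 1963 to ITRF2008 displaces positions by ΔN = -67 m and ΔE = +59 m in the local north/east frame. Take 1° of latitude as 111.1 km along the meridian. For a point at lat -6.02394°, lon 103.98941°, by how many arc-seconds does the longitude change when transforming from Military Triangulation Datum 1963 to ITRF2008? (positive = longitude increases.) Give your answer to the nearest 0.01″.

Δλ = 1.92″

At latitude -6.02394°, cos φ = 0.994478.
1° of longitude at this latitude = 111.1 × cos φ = 110.49 km, so Δλ = 59.0 / 110486.5 = 0.0005340° = 1.922″.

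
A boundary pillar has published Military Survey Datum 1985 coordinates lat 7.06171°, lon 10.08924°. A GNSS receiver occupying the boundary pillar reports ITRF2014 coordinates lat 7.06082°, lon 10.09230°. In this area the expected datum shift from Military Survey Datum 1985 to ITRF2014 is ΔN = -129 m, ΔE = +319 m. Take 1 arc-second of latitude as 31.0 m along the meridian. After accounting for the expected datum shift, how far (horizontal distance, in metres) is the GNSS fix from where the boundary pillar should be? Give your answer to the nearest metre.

36 m

Observed coordinate differences: Δφ = -0.00089°, Δλ = +0.00306°.
Converting to metres (1° lat = 111600 m, cos φ = 0.992414): observed ΔN = -99.3 m, observed ΔE = 338.9 m.
Subtracting the expected shift leaves a residual of -99.3 − (-129) = 29.7 m north and 338.9 − (319) = 19.9 m east.
Residual distance = √(29.7² + 19.9²) = 35.7 m.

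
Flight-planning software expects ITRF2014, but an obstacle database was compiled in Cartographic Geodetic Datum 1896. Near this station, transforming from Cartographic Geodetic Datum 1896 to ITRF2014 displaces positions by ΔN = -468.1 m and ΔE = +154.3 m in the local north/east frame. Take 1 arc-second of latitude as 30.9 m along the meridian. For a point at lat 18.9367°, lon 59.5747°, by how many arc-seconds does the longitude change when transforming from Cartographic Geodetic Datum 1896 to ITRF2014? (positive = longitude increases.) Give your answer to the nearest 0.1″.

Δλ = 5.3″

At latitude 18.9367°, cos φ = 0.945878.
1″ of longitude at this latitude = 30.90 × cos φ = 29.2276 m, so Δλ = 154.3 / 29.2276 = 5.279″.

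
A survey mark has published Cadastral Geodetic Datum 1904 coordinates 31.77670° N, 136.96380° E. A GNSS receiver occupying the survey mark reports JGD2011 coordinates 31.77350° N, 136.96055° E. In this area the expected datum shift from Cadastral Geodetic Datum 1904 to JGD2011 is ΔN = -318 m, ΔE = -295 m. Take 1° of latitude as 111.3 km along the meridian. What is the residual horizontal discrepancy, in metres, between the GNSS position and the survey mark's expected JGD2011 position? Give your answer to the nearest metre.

40 m

Observed coordinate differences: Δφ = -0.00320°, Δλ = -0.00325°.
Converting to metres (1° lat = 111300 m, cos φ = 0.850107): observed ΔN = -356.2 m, observed ΔE = -307.5 m.
Subtracting the expected shift leaves a residual of -356.2 − (-318) = -38.2 m north and -307.5 − (-295) = -12.5 m east.
Residual distance = √((-38.2)² + (-12.5)²) = 40.2 m.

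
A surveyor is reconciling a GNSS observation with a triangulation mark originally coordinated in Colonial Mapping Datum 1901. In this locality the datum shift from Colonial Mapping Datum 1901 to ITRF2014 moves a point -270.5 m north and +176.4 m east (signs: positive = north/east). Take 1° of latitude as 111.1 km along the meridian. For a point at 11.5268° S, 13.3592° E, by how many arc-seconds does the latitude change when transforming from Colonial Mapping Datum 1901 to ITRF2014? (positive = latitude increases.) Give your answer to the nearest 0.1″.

1° of latitude = 111.1 km, so Δφ = -270.5 / 111100 = -0.0024347° = -8.765″.

Δφ = -8.8″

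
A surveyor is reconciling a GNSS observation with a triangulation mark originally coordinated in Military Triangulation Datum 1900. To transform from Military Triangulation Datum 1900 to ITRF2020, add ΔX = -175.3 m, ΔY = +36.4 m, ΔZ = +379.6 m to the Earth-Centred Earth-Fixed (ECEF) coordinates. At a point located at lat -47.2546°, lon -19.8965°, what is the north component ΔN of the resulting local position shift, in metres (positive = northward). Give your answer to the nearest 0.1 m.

ΔN = 127.5 m

The local north axis is (−sin φ cos λ, −sin φ sin λ, cos φ), giving ΔN = -121.052 − 9.097 + 257.650 = 127.50 m.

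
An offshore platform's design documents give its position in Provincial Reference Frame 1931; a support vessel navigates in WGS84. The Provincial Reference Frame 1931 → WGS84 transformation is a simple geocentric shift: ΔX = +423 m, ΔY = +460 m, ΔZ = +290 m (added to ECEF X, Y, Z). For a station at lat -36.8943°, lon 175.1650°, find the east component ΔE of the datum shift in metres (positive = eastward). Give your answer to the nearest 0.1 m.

At φ = -36.8943°, λ = 175.1650°: sin φ = -0.600341, cos φ = 0.799744, sin λ = 0.084287, cos λ = -0.996442.
ΔE = −sin λ·ΔX + cos λ·ΔY = −(0.084287)·(423) + (-0.996442)·(460) = -494.02 m.

ΔE = -494.0 m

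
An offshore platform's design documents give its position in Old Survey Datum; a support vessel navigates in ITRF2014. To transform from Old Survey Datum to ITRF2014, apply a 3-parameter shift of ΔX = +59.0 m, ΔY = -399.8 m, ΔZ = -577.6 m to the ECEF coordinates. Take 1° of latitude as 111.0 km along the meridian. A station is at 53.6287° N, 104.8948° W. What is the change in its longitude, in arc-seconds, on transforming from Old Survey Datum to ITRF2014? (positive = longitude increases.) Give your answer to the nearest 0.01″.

Δλ = 8.74″

sin φ = 0.805191, cos φ = 0.593016, sin λ = -0.966399, cos λ = -0.257045.
East component: ΔE = −sin λ·ΔX + cos λ·ΔY = −(-0.966399)(59.0) + (-0.257045)(-399.8) = 159.78 m.
1° of latitude spans 111000 m; at latitude φ, 1° of longitude spans that × cos φ = 65824.7 m, so Δλ = 159.78 / 65824.7 × 3600 = 8.739″.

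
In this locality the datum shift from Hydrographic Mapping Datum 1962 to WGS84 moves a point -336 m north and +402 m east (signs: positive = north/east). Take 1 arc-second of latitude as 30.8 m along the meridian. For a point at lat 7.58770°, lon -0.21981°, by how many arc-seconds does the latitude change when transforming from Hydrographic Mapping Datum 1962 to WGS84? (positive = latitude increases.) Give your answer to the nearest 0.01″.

1″ of latitude = 30.80 m, so Δφ = -336.0 / 30.80 = -10.909″.

Δφ = -10.91″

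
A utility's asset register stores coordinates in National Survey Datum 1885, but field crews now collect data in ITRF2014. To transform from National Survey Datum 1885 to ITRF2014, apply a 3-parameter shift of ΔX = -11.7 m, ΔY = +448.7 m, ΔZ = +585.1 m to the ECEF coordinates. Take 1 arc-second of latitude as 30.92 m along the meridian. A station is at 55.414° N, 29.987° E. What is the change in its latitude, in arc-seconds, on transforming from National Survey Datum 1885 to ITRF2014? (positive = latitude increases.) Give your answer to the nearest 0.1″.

Δφ = 5.0″

sin φ = 0.823275, cos φ = 0.567643, sin λ = 0.499803, cos λ = 0.866139.
North component: ΔN = −sin φ cos λ·ΔX − sin φ sin λ·ΔY + cos φ·ΔZ = −(0.823275)(0.866139)(-11.7) − (0.823275)(0.499803)(448.7) + (0.567643)(585.1) = 155.84 m.
1° of latitude spans 3600 × 30.92 = 111312 m, so Δφ = 155.84 / 111312 × 3600 = 5.040″.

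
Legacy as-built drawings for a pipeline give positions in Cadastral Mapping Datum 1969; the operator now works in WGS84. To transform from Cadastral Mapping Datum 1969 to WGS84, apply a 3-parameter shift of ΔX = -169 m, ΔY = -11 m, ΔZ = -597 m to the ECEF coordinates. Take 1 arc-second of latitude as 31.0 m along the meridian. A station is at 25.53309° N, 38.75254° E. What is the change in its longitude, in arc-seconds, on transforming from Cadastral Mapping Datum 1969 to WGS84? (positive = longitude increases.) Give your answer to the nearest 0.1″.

sin φ = 0.431032, cos φ = 0.902337, sin λ = 0.625958, cos λ = 0.779857.
East component: ΔE = −sin λ·ΔX + cos λ·ΔY = −(0.625958)(-169) + (0.779857)(-11) = 97.21 m.
1° of latitude spans 3600 × 31.00 = 111600 m; at latitude φ, 1° of longitude spans that × cos φ = 100700.8 m, so Δλ = 97.21 / 100700.8 × 3600 = 3.475″.

Δλ = 3.5″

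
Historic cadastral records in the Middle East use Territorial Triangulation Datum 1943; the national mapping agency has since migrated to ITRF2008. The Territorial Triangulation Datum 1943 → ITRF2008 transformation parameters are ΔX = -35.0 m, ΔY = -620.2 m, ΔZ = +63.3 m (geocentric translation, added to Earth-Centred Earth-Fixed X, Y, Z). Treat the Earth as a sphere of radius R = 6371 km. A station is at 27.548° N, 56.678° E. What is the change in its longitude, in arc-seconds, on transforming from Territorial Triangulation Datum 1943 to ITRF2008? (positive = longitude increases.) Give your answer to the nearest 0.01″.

sin φ = 0.462492, cos φ = 0.886624, sin λ = 0.835596, cos λ = 0.549344.
East component: ΔE = −sin λ·ΔX + cos λ·ΔY = −(0.835596)(-35.0) + (0.549344)(-620.2) = -311.46 m.
1° of latitude spans πR/180 = 111195 m; at latitude φ, 1° of longitude spans that × cos φ = 98588.1 m, so Δλ = -311.46 / 98588.1 × 3600 = -11.373″.

Δλ = -11.37″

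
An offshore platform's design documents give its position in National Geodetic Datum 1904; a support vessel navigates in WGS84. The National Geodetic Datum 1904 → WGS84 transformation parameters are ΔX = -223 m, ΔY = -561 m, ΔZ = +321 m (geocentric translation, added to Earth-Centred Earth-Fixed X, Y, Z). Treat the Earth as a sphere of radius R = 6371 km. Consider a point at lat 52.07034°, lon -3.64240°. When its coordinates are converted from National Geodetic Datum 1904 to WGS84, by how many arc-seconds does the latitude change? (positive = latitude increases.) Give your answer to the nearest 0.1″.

Δφ = 11.2″

sin φ = 0.788766, cos φ = 0.614694, sin λ = -0.063529, cos λ = 0.997980.
North component: ΔN = −sin φ cos λ·ΔX − sin φ sin λ·ΔY + cos φ·ΔZ = −(0.788766)(0.997980)(-223) − (0.788766)(-0.063529)(-561) + (0.614694)(321) = 344.74 m.
1° of latitude spans πR/180 = 111195 m, so Δφ = 344.74 / 111195 × 3600 = 11.161″.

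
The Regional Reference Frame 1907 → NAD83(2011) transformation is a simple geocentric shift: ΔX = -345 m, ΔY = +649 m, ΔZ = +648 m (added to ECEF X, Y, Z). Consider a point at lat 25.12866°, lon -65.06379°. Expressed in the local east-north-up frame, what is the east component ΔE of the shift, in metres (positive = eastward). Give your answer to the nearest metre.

At φ = 25.12866°, λ = -65.06379°: sin φ = 0.424652, cos φ = 0.905356, sin λ = -0.906778, cos λ = 0.421609.
ΔE = −sin λ·ΔX + cos λ·ΔY = −(-0.906778)·(-345) + (0.421609)·(649) = -39.21 m.

ΔE = -39 m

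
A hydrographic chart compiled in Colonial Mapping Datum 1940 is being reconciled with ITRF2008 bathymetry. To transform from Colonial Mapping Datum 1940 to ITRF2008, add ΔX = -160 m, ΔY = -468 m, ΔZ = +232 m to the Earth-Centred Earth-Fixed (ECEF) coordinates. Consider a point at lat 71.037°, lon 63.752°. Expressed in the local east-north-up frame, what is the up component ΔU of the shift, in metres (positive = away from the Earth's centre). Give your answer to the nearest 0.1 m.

At φ = 71.037°, λ = 63.752°: sin φ = 0.945729, cos φ = 0.324957, sin λ = 0.896888, cos λ = 0.442257.
ΔU = cos φ cos λ·ΔX + cos φ sin λ·ΔY + sin φ·ΔZ = (0.324957)(0.442257)(-160) + (0.324957)(0.896888)(-468) + (0.945729)(232) = 60.02 m.

ΔU = 60.0 m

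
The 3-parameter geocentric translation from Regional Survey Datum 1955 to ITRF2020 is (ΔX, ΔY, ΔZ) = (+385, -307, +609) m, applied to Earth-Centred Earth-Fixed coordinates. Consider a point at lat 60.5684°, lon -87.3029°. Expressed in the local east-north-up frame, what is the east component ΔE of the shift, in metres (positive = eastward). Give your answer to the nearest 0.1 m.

The local east axis at (φ, λ) is (−sin λ, cos λ, 0), so ΔE = −sin(-87.3029°)·385 + cos(-87.3029°)·(-307) = 370.13 m.

ΔE = 370.1 m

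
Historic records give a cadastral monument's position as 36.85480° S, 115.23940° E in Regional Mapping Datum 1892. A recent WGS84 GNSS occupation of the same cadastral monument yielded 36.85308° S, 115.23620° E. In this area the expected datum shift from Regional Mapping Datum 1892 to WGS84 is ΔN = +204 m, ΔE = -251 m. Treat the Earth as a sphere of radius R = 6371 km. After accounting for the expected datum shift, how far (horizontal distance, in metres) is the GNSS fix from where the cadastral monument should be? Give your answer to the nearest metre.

Observed coordinate differences: Δφ = +0.00172°, Δλ = -0.00320°.
Converting to metres (1° lat = 111195 m, cos φ = 0.800158): observed ΔN = 191.3 m, observed ΔE = -284.7 m.
Subtracting the expected shift leaves a residual of 191.3 − (204) = -12.7 m north and -284.7 − (-251) = -33.7 m east.
Residual distance = √((-12.7)² + (-33.7)²) = 36.0 m.

36 m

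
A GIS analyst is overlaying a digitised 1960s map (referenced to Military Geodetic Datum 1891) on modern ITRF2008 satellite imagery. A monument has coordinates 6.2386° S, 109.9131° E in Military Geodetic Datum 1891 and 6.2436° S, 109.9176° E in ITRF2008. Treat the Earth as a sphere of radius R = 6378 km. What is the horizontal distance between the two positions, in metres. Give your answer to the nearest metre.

Δφ = -6.2436° − -6.2386° = -0.0050°; Δλ = 109.9176° − 109.9131° = +0.0045°.
1° along a meridian = πR/180 = 111317 m.
ΔN = Δφ × 111317 = -556.6 m; ΔE = Δλ × 111317 × cos(-6.2386°) = +0.0045 × 111317 × 0.994078 = 498.0 m.
Distance = √(ΔE² + ΔN²) = √(498.0² + (-556.6)²) = 746.8 m.

747 m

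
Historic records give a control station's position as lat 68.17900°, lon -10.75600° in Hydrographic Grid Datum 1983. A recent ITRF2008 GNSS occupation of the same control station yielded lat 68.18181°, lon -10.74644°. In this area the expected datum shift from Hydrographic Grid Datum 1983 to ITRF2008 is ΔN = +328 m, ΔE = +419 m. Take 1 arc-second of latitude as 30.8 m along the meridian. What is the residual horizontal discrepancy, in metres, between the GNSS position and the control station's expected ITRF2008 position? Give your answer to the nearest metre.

Observed coordinate differences: Δφ = +0.00281°, Δλ = +0.00956°.
Converting to metres (1° lat = 110880 m, cos φ = 0.371708): observed ΔN = 311.6 m, observed ΔE = 394.0 m.
Subtracting the expected shift leaves a residual of 311.6 − (328) = -16.4 m north and 394.0 − (419) = -25.0 m east.
Residual distance = √((-16.4)² + (-25.0)²) = 29.9 m.

30 m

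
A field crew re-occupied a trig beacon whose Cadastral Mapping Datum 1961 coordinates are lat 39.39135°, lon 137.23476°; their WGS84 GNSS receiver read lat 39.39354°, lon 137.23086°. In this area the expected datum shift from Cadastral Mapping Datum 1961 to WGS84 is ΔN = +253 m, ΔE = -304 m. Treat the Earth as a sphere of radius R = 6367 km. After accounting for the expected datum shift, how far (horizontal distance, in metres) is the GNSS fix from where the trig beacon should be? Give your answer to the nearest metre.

Observed coordinate differences: Δφ = +0.00219°, Δλ = -0.00390°.
Converting to metres (1° lat = 111125 m, cos φ = 0.772829): observed ΔN = 243.4 m, observed ΔE = -334.9 m.
Subtracting the expected shift leaves a residual of 243.4 − (253) = -9.6 m north and -334.9 − (-304) = -30.9 m east.
Residual distance = √((-9.6)² + (-30.9)²) = 32.4 m.

32 m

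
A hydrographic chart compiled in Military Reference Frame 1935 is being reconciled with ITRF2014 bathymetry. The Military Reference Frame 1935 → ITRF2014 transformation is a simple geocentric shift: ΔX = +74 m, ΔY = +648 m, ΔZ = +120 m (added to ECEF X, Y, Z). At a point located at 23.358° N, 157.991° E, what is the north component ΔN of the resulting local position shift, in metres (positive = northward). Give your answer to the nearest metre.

At φ = 23.358°, λ = 157.991°: sin φ = 0.396475, cos φ = 0.918046, sin λ = 0.374752, cos λ = -0.927125.
ΔN = −sin φ cos λ·ΔX − sin φ sin λ·ΔY + cos φ·ΔZ = −(0.396475)(-0.927125)(74) − (0.396475)(0.374752)(648) + (0.918046)(120) = 41.09 m.

ΔN = 41 m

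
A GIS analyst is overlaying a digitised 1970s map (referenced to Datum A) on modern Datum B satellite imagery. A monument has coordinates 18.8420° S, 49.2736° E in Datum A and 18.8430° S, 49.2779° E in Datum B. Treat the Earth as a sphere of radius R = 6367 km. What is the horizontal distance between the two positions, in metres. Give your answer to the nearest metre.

466 m

Δφ = -18.8430° − -18.8420° = -0.0010°; Δλ = 49.2779° − 49.2736° = +0.0043°.
1° along a meridian = πR/180 = 111125 m.
ΔN = Δφ × 111125 = -111.1 m; ΔE = Δλ × 111125 × cos(-18.8420°) = +0.0043 × 111125 × 0.946413 = 452.2 m.
Distance = √(ΔE² + ΔN²) = √(452.2² + (-111.1)²) = 465.7 m.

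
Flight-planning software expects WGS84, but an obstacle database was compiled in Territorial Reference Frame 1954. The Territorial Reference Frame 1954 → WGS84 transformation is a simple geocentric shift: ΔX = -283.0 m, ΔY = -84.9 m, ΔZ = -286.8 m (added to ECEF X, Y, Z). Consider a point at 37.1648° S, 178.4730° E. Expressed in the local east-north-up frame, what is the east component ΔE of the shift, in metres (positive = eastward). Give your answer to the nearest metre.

ΔE = 92 m

At φ = -37.1648°, λ = 178.4730°: sin φ = -0.604110, cos φ = 0.796901, sin λ = 0.026648, cos λ = -0.999645.
ΔE = −sin λ·ΔX + cos λ·ΔY = −(0.026648)·(-283.0) + (-0.999645)·(-84.9) = 92.41 m.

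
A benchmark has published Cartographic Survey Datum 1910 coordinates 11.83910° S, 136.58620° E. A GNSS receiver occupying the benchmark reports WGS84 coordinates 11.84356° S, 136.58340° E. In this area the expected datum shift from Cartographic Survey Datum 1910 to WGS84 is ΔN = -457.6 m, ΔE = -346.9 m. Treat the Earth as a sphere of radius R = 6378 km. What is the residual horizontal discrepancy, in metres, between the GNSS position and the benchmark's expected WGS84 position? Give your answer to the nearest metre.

Observed coordinate differences: Δφ = -0.00446°, Δλ = -0.00280°.
Converting to metres (1° lat = 111317 m, cos φ = 0.978728): observed ΔN = -496.5 m, observed ΔE = -305.1 m.
Subtracting the expected shift leaves a residual of -496.5 − (-457.6) = -38.9 m north and -305.1 − (-346.9) = 41.8 m east.
Residual distance = √((-38.9)² + 41.8²) = 57.1 m.

57 m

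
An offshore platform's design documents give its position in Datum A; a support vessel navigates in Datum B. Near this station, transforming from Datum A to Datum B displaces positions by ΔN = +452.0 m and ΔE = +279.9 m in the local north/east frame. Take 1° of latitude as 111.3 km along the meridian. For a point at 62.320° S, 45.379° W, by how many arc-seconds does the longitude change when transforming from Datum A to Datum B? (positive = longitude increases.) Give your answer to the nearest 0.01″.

Δλ = 19.49″

At latitude -62.320°, cos φ = 0.464533.
1° of longitude at this latitude = 111.3 × cos φ = 51.70 km, so Δλ = 279.9 / 51702.5 = 0.0054137° = 19.489″.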